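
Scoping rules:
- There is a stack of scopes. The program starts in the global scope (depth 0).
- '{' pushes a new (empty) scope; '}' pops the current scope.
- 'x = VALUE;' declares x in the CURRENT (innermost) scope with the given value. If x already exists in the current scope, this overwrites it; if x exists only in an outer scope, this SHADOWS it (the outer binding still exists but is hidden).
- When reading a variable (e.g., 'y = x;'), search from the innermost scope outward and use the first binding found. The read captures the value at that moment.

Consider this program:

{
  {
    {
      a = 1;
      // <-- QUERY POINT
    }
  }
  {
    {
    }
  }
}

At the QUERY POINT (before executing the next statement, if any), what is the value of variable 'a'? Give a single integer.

Answer: 1

Derivation:
Step 1: enter scope (depth=1)
Step 2: enter scope (depth=2)
Step 3: enter scope (depth=3)
Step 4: declare a=1 at depth 3
Visible at query point: a=1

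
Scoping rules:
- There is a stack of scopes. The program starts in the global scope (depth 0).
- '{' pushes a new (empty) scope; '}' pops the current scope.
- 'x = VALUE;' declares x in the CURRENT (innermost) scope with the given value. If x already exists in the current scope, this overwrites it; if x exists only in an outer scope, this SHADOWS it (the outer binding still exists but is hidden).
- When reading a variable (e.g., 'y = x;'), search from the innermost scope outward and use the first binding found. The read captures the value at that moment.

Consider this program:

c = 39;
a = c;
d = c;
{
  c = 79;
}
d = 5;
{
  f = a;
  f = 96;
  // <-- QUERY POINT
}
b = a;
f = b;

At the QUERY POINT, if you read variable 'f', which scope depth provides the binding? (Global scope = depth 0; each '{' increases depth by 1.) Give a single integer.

Step 1: declare c=39 at depth 0
Step 2: declare a=(read c)=39 at depth 0
Step 3: declare d=(read c)=39 at depth 0
Step 4: enter scope (depth=1)
Step 5: declare c=79 at depth 1
Step 6: exit scope (depth=0)
Step 7: declare d=5 at depth 0
Step 8: enter scope (depth=1)
Step 9: declare f=(read a)=39 at depth 1
Step 10: declare f=96 at depth 1
Visible at query point: a=39 c=39 d=5 f=96

Answer: 1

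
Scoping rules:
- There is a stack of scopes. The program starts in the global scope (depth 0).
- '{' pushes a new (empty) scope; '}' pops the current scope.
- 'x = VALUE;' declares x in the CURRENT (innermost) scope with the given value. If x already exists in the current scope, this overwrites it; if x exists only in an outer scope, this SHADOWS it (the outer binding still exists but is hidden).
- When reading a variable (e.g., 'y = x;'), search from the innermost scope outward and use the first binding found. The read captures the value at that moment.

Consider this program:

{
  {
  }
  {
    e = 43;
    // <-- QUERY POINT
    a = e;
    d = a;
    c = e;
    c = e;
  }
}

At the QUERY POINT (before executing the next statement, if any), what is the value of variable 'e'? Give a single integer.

Answer: 43

Derivation:
Step 1: enter scope (depth=1)
Step 2: enter scope (depth=2)
Step 3: exit scope (depth=1)
Step 4: enter scope (depth=2)
Step 5: declare e=43 at depth 2
Visible at query point: e=43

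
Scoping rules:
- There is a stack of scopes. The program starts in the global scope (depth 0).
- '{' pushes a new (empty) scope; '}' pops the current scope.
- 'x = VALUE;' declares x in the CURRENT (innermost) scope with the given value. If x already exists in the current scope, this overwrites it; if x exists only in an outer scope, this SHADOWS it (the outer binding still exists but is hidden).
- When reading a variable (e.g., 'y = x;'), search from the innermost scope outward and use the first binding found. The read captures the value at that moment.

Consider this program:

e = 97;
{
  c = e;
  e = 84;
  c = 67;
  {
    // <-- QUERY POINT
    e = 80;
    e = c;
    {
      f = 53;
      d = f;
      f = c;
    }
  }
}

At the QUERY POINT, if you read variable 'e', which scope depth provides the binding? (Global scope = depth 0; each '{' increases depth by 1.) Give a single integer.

Answer: 1

Derivation:
Step 1: declare e=97 at depth 0
Step 2: enter scope (depth=1)
Step 3: declare c=(read e)=97 at depth 1
Step 4: declare e=84 at depth 1
Step 5: declare c=67 at depth 1
Step 6: enter scope (depth=2)
Visible at query point: c=67 e=84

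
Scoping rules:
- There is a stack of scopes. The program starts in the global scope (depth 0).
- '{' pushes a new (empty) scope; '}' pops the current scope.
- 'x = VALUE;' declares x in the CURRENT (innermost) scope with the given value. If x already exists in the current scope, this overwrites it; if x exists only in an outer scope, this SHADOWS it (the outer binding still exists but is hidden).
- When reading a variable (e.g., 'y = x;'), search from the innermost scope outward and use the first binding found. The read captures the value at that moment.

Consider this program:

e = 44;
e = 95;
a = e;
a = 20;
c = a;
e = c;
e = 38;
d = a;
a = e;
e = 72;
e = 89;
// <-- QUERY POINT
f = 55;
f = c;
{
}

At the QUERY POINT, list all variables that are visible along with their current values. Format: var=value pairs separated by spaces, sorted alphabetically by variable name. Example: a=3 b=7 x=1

Answer: a=38 c=20 d=20 e=89

Derivation:
Step 1: declare e=44 at depth 0
Step 2: declare e=95 at depth 0
Step 3: declare a=(read e)=95 at depth 0
Step 4: declare a=20 at depth 0
Step 5: declare c=(read a)=20 at depth 0
Step 6: declare e=(read c)=20 at depth 0
Step 7: declare e=38 at depth 0
Step 8: declare d=(read a)=20 at depth 0
Step 9: declare a=(read e)=38 at depth 0
Step 10: declare e=72 at depth 0
Step 11: declare e=89 at depth 0
Visible at query point: a=38 c=20 d=20 e=89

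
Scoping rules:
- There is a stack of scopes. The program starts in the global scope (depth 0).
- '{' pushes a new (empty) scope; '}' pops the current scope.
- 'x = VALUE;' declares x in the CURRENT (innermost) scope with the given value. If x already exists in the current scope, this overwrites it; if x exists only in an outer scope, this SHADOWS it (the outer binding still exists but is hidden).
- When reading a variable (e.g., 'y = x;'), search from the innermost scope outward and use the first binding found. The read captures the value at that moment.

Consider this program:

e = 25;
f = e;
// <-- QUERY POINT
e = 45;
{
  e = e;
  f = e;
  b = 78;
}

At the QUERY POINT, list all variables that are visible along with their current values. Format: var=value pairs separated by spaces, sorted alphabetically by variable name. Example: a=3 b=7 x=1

Answer: e=25 f=25

Derivation:
Step 1: declare e=25 at depth 0
Step 2: declare f=(read e)=25 at depth 0
Visible at query point: e=25 f=25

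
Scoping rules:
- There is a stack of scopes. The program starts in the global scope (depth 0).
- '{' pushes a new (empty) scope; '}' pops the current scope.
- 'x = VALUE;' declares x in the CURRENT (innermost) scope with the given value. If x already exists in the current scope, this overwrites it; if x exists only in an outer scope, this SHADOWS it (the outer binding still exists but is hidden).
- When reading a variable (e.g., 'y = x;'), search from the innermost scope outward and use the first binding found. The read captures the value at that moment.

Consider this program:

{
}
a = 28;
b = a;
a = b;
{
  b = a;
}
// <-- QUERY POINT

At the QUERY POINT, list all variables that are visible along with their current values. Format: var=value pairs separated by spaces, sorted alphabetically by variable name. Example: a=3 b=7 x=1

Step 1: enter scope (depth=1)
Step 2: exit scope (depth=0)
Step 3: declare a=28 at depth 0
Step 4: declare b=(read a)=28 at depth 0
Step 5: declare a=(read b)=28 at depth 0
Step 6: enter scope (depth=1)
Step 7: declare b=(read a)=28 at depth 1
Step 8: exit scope (depth=0)
Visible at query point: a=28 b=28

Answer: a=28 b=28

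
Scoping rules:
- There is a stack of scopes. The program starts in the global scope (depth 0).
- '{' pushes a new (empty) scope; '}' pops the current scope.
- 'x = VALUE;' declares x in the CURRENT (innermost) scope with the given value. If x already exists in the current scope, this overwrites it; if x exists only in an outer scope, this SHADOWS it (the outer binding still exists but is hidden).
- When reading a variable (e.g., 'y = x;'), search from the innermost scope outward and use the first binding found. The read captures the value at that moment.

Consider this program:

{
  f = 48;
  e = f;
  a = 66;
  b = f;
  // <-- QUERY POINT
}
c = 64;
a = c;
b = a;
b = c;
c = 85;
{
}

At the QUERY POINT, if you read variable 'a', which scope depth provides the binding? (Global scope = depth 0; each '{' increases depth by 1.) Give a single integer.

Step 1: enter scope (depth=1)
Step 2: declare f=48 at depth 1
Step 3: declare e=(read f)=48 at depth 1
Step 4: declare a=66 at depth 1
Step 5: declare b=(read f)=48 at depth 1
Visible at query point: a=66 b=48 e=48 f=48

Answer: 1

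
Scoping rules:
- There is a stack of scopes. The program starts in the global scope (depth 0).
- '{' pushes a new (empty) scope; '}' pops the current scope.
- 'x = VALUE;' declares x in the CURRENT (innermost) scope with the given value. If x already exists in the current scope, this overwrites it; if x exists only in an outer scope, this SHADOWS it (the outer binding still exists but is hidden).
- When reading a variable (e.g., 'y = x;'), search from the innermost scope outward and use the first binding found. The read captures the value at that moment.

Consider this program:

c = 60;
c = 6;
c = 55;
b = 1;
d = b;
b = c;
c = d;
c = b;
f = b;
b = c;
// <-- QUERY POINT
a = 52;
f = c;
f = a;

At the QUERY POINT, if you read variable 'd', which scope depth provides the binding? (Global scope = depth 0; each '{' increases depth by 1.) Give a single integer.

Step 1: declare c=60 at depth 0
Step 2: declare c=6 at depth 0
Step 3: declare c=55 at depth 0
Step 4: declare b=1 at depth 0
Step 5: declare d=(read b)=1 at depth 0
Step 6: declare b=(read c)=55 at depth 0
Step 7: declare c=(read d)=1 at depth 0
Step 8: declare c=(read b)=55 at depth 0
Step 9: declare f=(read b)=55 at depth 0
Step 10: declare b=(read c)=55 at depth 0
Visible at query point: b=55 c=55 d=1 f=55

Answer: 0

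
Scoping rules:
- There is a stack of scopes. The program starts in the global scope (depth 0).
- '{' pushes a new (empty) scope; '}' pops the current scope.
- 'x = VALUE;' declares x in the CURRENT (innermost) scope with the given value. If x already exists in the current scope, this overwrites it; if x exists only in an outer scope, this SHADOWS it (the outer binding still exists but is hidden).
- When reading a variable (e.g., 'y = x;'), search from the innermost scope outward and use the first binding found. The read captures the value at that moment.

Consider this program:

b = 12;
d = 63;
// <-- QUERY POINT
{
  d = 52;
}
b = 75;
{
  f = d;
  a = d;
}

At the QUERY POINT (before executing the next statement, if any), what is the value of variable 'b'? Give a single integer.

Answer: 12

Derivation:
Step 1: declare b=12 at depth 0
Step 2: declare d=63 at depth 0
Visible at query point: b=12 d=63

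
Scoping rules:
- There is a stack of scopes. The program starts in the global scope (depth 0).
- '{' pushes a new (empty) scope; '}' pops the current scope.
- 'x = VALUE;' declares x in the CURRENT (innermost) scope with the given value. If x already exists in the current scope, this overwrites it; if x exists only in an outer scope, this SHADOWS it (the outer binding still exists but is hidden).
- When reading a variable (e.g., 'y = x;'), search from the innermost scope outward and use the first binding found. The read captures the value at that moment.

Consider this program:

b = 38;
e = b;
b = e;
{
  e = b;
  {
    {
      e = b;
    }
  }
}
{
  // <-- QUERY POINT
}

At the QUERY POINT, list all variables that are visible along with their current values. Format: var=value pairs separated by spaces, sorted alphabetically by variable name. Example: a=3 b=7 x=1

Step 1: declare b=38 at depth 0
Step 2: declare e=(read b)=38 at depth 0
Step 3: declare b=(read e)=38 at depth 0
Step 4: enter scope (depth=1)
Step 5: declare e=(read b)=38 at depth 1
Step 6: enter scope (depth=2)
Step 7: enter scope (depth=3)
Step 8: declare e=(read b)=38 at depth 3
Step 9: exit scope (depth=2)
Step 10: exit scope (depth=1)
Step 11: exit scope (depth=0)
Step 12: enter scope (depth=1)
Visible at query point: b=38 e=38

Answer: b=38 e=38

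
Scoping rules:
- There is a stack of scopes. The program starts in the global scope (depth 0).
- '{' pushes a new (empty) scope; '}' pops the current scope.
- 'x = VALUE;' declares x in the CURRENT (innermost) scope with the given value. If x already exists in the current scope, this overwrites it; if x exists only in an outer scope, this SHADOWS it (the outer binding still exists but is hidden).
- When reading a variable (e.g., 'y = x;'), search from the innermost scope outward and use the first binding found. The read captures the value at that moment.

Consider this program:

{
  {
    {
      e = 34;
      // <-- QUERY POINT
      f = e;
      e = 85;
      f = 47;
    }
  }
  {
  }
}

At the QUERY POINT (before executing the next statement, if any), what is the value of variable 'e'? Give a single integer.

Answer: 34

Derivation:
Step 1: enter scope (depth=1)
Step 2: enter scope (depth=2)
Step 3: enter scope (depth=3)
Step 4: declare e=34 at depth 3
Visible at query point: e=34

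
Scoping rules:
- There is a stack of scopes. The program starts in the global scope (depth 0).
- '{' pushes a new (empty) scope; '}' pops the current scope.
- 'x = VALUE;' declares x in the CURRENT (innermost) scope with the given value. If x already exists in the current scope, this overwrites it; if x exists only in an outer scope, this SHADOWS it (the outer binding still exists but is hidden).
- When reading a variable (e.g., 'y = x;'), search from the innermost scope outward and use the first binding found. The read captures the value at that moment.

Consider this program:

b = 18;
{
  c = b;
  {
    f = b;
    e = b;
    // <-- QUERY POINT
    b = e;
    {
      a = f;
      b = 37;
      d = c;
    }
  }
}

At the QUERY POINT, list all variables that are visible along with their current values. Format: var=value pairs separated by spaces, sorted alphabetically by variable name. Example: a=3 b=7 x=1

Answer: b=18 c=18 e=18 f=18

Derivation:
Step 1: declare b=18 at depth 0
Step 2: enter scope (depth=1)
Step 3: declare c=(read b)=18 at depth 1
Step 4: enter scope (depth=2)
Step 5: declare f=(read b)=18 at depth 2
Step 6: declare e=(read b)=18 at depth 2
Visible at query point: b=18 c=18 e=18 f=18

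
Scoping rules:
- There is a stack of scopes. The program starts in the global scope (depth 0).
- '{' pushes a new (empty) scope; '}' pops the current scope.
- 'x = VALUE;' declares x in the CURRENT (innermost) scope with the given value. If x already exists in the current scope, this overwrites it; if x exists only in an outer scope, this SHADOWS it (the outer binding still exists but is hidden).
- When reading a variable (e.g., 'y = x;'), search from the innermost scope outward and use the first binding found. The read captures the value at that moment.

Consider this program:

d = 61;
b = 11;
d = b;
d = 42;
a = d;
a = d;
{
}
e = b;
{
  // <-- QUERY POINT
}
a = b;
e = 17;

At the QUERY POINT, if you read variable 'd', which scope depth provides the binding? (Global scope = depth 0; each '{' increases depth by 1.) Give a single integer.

Step 1: declare d=61 at depth 0
Step 2: declare b=11 at depth 0
Step 3: declare d=(read b)=11 at depth 0
Step 4: declare d=42 at depth 0
Step 5: declare a=(read d)=42 at depth 0
Step 6: declare a=(read d)=42 at depth 0
Step 7: enter scope (depth=1)
Step 8: exit scope (depth=0)
Step 9: declare e=(read b)=11 at depth 0
Step 10: enter scope (depth=1)
Visible at query point: a=42 b=11 d=42 e=11

Answer: 0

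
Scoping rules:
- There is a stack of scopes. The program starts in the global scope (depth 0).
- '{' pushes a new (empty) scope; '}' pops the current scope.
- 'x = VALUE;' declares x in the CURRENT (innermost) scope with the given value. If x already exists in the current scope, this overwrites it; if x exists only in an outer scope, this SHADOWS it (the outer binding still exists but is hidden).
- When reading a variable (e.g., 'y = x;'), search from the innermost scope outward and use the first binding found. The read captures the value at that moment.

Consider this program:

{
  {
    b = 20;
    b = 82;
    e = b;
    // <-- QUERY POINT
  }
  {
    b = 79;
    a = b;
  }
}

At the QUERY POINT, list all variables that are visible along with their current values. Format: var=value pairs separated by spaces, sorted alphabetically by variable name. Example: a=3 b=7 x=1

Step 1: enter scope (depth=1)
Step 2: enter scope (depth=2)
Step 3: declare b=20 at depth 2
Step 4: declare b=82 at depth 2
Step 5: declare e=(read b)=82 at depth 2
Visible at query point: b=82 e=82

Answer: b=82 e=82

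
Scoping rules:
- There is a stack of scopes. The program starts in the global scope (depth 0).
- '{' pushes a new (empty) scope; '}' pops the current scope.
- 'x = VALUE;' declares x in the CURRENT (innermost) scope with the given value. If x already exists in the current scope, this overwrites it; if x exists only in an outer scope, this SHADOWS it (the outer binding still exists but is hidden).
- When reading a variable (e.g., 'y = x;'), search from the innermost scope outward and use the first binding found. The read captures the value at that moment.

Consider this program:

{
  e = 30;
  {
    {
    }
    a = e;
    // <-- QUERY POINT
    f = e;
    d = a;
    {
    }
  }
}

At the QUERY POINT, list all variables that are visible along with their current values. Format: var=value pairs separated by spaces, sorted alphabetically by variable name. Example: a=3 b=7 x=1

Step 1: enter scope (depth=1)
Step 2: declare e=30 at depth 1
Step 3: enter scope (depth=2)
Step 4: enter scope (depth=3)
Step 5: exit scope (depth=2)
Step 6: declare a=(read e)=30 at depth 2
Visible at query point: a=30 e=30

Answer: a=30 e=30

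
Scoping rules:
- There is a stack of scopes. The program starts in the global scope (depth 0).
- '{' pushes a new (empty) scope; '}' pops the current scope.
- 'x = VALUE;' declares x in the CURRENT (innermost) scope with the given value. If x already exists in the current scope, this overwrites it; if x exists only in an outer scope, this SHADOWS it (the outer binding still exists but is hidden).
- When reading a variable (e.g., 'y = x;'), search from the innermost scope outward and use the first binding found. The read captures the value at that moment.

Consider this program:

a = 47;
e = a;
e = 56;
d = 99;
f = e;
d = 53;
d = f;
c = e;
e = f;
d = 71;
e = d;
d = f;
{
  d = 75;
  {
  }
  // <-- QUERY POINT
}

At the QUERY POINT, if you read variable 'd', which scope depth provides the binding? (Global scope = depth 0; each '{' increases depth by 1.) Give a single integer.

Step 1: declare a=47 at depth 0
Step 2: declare e=(read a)=47 at depth 0
Step 3: declare e=56 at depth 0
Step 4: declare d=99 at depth 0
Step 5: declare f=(read e)=56 at depth 0
Step 6: declare d=53 at depth 0
Step 7: declare d=(read f)=56 at depth 0
Step 8: declare c=(read e)=56 at depth 0
Step 9: declare e=(read f)=56 at depth 0
Step 10: declare d=71 at depth 0
Step 11: declare e=(read d)=71 at depth 0
Step 12: declare d=(read f)=56 at depth 0
Step 13: enter scope (depth=1)
Step 14: declare d=75 at depth 1
Step 15: enter scope (depth=2)
Step 16: exit scope (depth=1)
Visible at query point: a=47 c=56 d=75 e=71 f=56

Answer: 1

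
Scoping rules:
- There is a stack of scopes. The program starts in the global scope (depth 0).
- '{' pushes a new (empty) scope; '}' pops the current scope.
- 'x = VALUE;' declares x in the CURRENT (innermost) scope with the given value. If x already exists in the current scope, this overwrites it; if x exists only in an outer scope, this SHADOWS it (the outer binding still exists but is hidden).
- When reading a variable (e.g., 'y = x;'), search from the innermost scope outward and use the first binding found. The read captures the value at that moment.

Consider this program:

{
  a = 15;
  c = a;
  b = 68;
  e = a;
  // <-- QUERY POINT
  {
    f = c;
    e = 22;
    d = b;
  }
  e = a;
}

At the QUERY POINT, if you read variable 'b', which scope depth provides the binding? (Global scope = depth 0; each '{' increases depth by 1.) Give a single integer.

Step 1: enter scope (depth=1)
Step 2: declare a=15 at depth 1
Step 3: declare c=(read a)=15 at depth 1
Step 4: declare b=68 at depth 1
Step 5: declare e=(read a)=15 at depth 1
Visible at query point: a=15 b=68 c=15 e=15

Answer: 1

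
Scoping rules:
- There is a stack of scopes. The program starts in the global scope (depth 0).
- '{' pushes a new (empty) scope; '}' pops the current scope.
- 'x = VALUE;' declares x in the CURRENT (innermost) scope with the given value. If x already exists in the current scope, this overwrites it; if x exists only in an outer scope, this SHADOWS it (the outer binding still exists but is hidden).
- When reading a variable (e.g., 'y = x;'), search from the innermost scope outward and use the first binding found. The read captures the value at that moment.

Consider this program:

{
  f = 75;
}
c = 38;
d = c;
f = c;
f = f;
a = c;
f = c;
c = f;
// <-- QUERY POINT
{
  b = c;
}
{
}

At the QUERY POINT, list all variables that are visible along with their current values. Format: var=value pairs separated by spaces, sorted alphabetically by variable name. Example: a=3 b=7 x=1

Step 1: enter scope (depth=1)
Step 2: declare f=75 at depth 1
Step 3: exit scope (depth=0)
Step 4: declare c=38 at depth 0
Step 5: declare d=(read c)=38 at depth 0
Step 6: declare f=(read c)=38 at depth 0
Step 7: declare f=(read f)=38 at depth 0
Step 8: declare a=(read c)=38 at depth 0
Step 9: declare f=(read c)=38 at depth 0
Step 10: declare c=(read f)=38 at depth 0
Visible at query point: a=38 c=38 d=38 f=38

Answer: a=38 c=38 d=38 f=38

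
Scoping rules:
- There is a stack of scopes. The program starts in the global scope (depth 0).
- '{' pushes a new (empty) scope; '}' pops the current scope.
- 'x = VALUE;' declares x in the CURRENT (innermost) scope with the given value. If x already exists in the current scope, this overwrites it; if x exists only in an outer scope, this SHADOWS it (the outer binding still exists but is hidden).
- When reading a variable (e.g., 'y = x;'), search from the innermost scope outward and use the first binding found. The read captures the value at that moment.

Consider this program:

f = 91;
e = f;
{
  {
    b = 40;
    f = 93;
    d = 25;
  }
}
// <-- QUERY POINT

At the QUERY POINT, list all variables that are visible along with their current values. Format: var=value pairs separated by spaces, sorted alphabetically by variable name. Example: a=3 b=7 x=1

Step 1: declare f=91 at depth 0
Step 2: declare e=(read f)=91 at depth 0
Step 3: enter scope (depth=1)
Step 4: enter scope (depth=2)
Step 5: declare b=40 at depth 2
Step 6: declare f=93 at depth 2
Step 7: declare d=25 at depth 2
Step 8: exit scope (depth=1)
Step 9: exit scope (depth=0)
Visible at query point: e=91 f=91

Answer: e=91 f=91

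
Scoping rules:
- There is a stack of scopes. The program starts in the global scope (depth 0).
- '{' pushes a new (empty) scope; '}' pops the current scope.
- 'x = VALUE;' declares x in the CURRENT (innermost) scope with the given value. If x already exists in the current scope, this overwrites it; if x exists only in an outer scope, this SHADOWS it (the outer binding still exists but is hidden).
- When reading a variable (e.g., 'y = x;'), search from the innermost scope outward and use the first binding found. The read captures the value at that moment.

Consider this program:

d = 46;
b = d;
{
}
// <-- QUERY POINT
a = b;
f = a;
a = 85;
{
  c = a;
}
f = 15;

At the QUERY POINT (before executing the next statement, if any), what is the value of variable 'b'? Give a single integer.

Answer: 46

Derivation:
Step 1: declare d=46 at depth 0
Step 2: declare b=(read d)=46 at depth 0
Step 3: enter scope (depth=1)
Step 4: exit scope (depth=0)
Visible at query point: b=46 d=46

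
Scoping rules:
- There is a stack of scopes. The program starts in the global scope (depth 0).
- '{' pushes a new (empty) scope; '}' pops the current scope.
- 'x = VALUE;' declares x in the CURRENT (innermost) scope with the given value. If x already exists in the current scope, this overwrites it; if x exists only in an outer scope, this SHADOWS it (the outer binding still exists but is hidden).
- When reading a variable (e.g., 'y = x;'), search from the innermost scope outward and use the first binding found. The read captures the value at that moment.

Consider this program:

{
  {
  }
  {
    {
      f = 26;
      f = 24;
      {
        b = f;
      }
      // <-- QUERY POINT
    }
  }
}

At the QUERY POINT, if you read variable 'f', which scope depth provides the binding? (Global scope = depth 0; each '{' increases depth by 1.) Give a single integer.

Answer: 3

Derivation:
Step 1: enter scope (depth=1)
Step 2: enter scope (depth=2)
Step 3: exit scope (depth=1)
Step 4: enter scope (depth=2)
Step 5: enter scope (depth=3)
Step 6: declare f=26 at depth 3
Step 7: declare f=24 at depth 3
Step 8: enter scope (depth=4)
Step 9: declare b=(read f)=24 at depth 4
Step 10: exit scope (depth=3)
Visible at query point: f=24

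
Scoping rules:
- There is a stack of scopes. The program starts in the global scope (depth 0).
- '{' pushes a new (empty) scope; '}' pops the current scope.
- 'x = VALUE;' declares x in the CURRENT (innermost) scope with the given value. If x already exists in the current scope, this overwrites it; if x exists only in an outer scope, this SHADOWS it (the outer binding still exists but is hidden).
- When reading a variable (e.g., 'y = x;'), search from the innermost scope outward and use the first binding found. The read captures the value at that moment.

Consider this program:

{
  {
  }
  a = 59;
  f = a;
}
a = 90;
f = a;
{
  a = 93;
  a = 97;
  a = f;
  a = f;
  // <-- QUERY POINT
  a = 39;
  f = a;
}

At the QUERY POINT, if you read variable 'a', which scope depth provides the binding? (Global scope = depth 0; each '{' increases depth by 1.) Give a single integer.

Answer: 1

Derivation:
Step 1: enter scope (depth=1)
Step 2: enter scope (depth=2)
Step 3: exit scope (depth=1)
Step 4: declare a=59 at depth 1
Step 5: declare f=(read a)=59 at depth 1
Step 6: exit scope (depth=0)
Step 7: declare a=90 at depth 0
Step 8: declare f=(read a)=90 at depth 0
Step 9: enter scope (depth=1)
Step 10: declare a=93 at depth 1
Step 11: declare a=97 at depth 1
Step 12: declare a=(read f)=90 at depth 1
Step 13: declare a=(read f)=90 at depth 1
Visible at query point: a=90 f=90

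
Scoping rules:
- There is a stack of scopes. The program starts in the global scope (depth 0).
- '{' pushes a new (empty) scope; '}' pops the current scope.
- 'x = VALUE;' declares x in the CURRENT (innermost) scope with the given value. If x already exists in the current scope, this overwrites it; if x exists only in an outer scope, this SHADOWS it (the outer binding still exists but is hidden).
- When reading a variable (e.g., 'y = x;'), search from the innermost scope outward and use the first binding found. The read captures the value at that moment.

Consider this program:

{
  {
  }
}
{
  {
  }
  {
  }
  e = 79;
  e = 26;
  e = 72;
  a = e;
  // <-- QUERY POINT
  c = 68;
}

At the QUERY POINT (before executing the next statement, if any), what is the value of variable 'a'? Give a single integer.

Step 1: enter scope (depth=1)
Step 2: enter scope (depth=2)
Step 3: exit scope (depth=1)
Step 4: exit scope (depth=0)
Step 5: enter scope (depth=1)
Step 6: enter scope (depth=2)
Step 7: exit scope (depth=1)
Step 8: enter scope (depth=2)
Step 9: exit scope (depth=1)
Step 10: declare e=79 at depth 1
Step 11: declare e=26 at depth 1
Step 12: declare e=72 at depth 1
Step 13: declare a=(read e)=72 at depth 1
Visible at query point: a=72 e=72

Answer: 72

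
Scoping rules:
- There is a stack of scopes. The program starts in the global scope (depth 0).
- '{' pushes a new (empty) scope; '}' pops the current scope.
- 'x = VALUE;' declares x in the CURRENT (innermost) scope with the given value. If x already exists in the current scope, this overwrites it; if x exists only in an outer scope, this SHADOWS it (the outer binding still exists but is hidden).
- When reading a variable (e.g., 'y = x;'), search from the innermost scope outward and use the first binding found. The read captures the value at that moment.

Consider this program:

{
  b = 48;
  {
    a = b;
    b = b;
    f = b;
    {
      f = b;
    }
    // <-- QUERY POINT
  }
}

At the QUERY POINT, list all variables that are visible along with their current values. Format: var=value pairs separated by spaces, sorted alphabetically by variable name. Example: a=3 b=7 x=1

Answer: a=48 b=48 f=48

Derivation:
Step 1: enter scope (depth=1)
Step 2: declare b=48 at depth 1
Step 3: enter scope (depth=2)
Step 4: declare a=(read b)=48 at depth 2
Step 5: declare b=(read b)=48 at depth 2
Step 6: declare f=(read b)=48 at depth 2
Step 7: enter scope (depth=3)
Step 8: declare f=(read b)=48 at depth 3
Step 9: exit scope (depth=2)
Visible at query point: a=48 b=48 f=48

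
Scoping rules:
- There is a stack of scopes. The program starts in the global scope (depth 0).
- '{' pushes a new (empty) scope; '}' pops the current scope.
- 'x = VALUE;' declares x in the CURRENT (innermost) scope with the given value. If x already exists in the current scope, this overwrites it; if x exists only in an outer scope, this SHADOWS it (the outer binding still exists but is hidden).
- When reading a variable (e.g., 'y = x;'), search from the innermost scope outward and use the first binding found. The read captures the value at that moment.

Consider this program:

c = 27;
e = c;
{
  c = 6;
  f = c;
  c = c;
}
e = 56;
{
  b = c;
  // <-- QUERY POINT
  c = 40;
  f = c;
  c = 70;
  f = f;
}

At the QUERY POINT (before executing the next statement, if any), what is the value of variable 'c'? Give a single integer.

Step 1: declare c=27 at depth 0
Step 2: declare e=(read c)=27 at depth 0
Step 3: enter scope (depth=1)
Step 4: declare c=6 at depth 1
Step 5: declare f=(read c)=6 at depth 1
Step 6: declare c=(read c)=6 at depth 1
Step 7: exit scope (depth=0)
Step 8: declare e=56 at depth 0
Step 9: enter scope (depth=1)
Step 10: declare b=(read c)=27 at depth 1
Visible at query point: b=27 c=27 e=56

Answer: 27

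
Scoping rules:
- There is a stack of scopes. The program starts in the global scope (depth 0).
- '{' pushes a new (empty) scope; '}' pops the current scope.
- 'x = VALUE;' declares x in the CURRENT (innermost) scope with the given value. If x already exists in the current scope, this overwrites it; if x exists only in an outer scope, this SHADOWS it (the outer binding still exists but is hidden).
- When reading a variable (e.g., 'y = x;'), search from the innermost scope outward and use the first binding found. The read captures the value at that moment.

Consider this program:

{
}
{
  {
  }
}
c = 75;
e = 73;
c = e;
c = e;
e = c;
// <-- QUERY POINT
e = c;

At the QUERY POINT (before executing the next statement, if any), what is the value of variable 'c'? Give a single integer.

Step 1: enter scope (depth=1)
Step 2: exit scope (depth=0)
Step 3: enter scope (depth=1)
Step 4: enter scope (depth=2)
Step 5: exit scope (depth=1)
Step 6: exit scope (depth=0)
Step 7: declare c=75 at depth 0
Step 8: declare e=73 at depth 0
Step 9: declare c=(read e)=73 at depth 0
Step 10: declare c=(read e)=73 at depth 0
Step 11: declare e=(read c)=73 at depth 0
Visible at query point: c=73 e=73

Answer: 73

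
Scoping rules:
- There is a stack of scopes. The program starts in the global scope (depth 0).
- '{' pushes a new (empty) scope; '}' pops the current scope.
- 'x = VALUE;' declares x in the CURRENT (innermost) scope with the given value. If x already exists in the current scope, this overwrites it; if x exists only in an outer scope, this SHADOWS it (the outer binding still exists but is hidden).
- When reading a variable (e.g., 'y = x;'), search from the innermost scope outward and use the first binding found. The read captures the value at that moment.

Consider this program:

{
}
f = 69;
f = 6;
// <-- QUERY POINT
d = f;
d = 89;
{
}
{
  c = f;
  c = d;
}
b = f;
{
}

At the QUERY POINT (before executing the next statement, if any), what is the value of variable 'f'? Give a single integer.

Answer: 6

Derivation:
Step 1: enter scope (depth=1)
Step 2: exit scope (depth=0)
Step 3: declare f=69 at depth 0
Step 4: declare f=6 at depth 0
Visible at query point: f=6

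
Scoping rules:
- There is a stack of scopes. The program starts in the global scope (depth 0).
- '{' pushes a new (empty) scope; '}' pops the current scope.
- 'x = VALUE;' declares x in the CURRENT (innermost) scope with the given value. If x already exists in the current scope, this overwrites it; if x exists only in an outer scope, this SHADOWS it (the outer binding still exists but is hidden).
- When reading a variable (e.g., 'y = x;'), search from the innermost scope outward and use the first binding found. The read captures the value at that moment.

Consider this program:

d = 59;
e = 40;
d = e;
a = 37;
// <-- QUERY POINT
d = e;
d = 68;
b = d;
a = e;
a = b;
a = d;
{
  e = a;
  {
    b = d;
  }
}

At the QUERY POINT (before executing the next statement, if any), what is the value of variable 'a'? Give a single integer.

Step 1: declare d=59 at depth 0
Step 2: declare e=40 at depth 0
Step 3: declare d=(read e)=40 at depth 0
Step 4: declare a=37 at depth 0
Visible at query point: a=37 d=40 e=40

Answer: 37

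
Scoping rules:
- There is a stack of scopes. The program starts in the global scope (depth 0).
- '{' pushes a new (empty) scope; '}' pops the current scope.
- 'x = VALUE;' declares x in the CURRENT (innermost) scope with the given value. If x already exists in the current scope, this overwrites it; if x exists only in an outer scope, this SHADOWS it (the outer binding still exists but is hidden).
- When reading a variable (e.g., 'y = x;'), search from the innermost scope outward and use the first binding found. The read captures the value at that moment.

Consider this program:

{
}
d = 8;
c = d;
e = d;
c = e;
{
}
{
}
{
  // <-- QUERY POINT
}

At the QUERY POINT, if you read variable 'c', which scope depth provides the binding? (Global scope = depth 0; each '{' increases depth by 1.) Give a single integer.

Answer: 0

Derivation:
Step 1: enter scope (depth=1)
Step 2: exit scope (depth=0)
Step 3: declare d=8 at depth 0
Step 4: declare c=(read d)=8 at depth 0
Step 5: declare e=(read d)=8 at depth 0
Step 6: declare c=(read e)=8 at depth 0
Step 7: enter scope (depth=1)
Step 8: exit scope (depth=0)
Step 9: enter scope (depth=1)
Step 10: exit scope (depth=0)
Step 11: enter scope (depth=1)
Visible at query point: c=8 d=8 e=8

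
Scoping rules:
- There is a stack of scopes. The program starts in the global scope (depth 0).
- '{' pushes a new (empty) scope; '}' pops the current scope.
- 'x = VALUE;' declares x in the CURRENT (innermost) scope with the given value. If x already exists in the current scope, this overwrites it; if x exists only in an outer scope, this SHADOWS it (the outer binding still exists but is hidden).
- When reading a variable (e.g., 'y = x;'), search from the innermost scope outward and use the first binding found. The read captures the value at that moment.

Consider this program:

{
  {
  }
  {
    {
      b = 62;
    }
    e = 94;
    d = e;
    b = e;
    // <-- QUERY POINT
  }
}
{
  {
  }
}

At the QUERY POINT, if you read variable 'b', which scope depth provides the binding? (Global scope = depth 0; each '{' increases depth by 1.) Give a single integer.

Step 1: enter scope (depth=1)
Step 2: enter scope (depth=2)
Step 3: exit scope (depth=1)
Step 4: enter scope (depth=2)
Step 5: enter scope (depth=3)
Step 6: declare b=62 at depth 3
Step 7: exit scope (depth=2)
Step 8: declare e=94 at depth 2
Step 9: declare d=(read e)=94 at depth 2
Step 10: declare b=(read e)=94 at depth 2
Visible at query point: b=94 d=94 e=94

Answer: 2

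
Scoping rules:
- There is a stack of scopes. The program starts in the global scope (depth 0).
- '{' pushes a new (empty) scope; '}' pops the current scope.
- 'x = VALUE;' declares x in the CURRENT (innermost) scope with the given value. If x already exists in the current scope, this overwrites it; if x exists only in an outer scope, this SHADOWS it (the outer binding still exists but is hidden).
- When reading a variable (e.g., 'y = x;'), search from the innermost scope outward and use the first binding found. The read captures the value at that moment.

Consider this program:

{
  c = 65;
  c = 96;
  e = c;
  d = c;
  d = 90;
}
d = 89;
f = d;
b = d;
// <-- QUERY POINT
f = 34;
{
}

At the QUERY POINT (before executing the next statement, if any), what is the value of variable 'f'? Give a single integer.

Answer: 89

Derivation:
Step 1: enter scope (depth=1)
Step 2: declare c=65 at depth 1
Step 3: declare c=96 at depth 1
Step 4: declare e=(read c)=96 at depth 1
Step 5: declare d=(read c)=96 at depth 1
Step 6: declare d=90 at depth 1
Step 7: exit scope (depth=0)
Step 8: declare d=89 at depth 0
Step 9: declare f=(read d)=89 at depth 0
Step 10: declare b=(read d)=89 at depth 0
Visible at query point: b=89 d=89 f=89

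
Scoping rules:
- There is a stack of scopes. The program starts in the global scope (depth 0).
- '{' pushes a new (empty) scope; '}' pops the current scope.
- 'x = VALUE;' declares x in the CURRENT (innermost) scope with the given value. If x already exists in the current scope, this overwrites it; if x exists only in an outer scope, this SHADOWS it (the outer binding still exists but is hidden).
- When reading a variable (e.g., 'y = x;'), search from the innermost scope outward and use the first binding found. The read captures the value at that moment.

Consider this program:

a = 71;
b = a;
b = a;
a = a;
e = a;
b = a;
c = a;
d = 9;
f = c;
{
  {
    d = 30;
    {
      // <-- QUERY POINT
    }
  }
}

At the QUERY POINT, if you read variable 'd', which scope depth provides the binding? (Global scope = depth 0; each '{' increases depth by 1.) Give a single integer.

Step 1: declare a=71 at depth 0
Step 2: declare b=(read a)=71 at depth 0
Step 3: declare b=(read a)=71 at depth 0
Step 4: declare a=(read a)=71 at depth 0
Step 5: declare e=(read a)=71 at depth 0
Step 6: declare b=(read a)=71 at depth 0
Step 7: declare c=(read a)=71 at depth 0
Step 8: declare d=9 at depth 0
Step 9: declare f=(read c)=71 at depth 0
Step 10: enter scope (depth=1)
Step 11: enter scope (depth=2)
Step 12: declare d=30 at depth 2
Step 13: enter scope (depth=3)
Visible at query point: a=71 b=71 c=71 d=30 e=71 f=71

Answer: 2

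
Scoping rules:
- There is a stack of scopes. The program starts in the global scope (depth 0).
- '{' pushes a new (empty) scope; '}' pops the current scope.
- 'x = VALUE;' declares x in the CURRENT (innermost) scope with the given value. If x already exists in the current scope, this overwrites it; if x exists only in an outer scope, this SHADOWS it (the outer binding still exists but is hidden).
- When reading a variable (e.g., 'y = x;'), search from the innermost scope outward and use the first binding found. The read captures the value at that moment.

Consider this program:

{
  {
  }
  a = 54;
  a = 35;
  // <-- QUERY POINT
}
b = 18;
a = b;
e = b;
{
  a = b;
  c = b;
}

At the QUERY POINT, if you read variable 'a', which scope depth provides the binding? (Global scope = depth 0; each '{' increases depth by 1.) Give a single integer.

Step 1: enter scope (depth=1)
Step 2: enter scope (depth=2)
Step 3: exit scope (depth=1)
Step 4: declare a=54 at depth 1
Step 5: declare a=35 at depth 1
Visible at query point: a=35

Answer: 1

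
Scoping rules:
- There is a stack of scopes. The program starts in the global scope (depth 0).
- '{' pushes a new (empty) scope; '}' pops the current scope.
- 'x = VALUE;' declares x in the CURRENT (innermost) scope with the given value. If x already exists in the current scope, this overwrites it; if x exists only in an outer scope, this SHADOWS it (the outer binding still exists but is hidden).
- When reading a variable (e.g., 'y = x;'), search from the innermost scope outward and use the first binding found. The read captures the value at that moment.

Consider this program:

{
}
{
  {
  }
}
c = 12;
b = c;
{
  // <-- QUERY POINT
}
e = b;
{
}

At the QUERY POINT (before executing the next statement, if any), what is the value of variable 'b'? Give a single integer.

Answer: 12

Derivation:
Step 1: enter scope (depth=1)
Step 2: exit scope (depth=0)
Step 3: enter scope (depth=1)
Step 4: enter scope (depth=2)
Step 5: exit scope (depth=1)
Step 6: exit scope (depth=0)
Step 7: declare c=12 at depth 0
Step 8: declare b=(read c)=12 at depth 0
Step 9: enter scope (depth=1)
Visible at query point: b=12 c=12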